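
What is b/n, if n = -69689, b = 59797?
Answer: -59797/69689 ≈ -0.85806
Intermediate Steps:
b/n = 59797/(-69689) = 59797*(-1/69689) = -59797/69689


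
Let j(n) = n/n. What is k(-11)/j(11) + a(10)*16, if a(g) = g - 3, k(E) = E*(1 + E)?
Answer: 222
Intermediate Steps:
j(n) = 1
a(g) = -3 + g
k(-11)/j(11) + a(10)*16 = -11*(1 - 11)/1 + (-3 + 10)*16 = -11*(-10)*1 + 7*16 = 110*1 + 112 = 110 + 112 = 222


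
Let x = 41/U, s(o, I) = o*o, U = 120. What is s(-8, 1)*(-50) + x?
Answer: -383959/120 ≈ -3199.7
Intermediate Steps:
s(o, I) = o**2
x = 41/120 ≈ 0.34167
s(-8, 1)*(-50) + x = (-8)**2*(-50) + 41/120 = 64*(-50) + 41/120 = -3200 + 41/120 = -383959/120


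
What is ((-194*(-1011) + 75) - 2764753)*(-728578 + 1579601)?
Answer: -2185890020512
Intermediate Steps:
((-194*(-1011) + 75) - 2764753)*(-728578 + 1579601) = ((196134 + 75) - 2764753)*851023 = (196209 - 2764753)*851023 = -2568544*851023 = -2185890020512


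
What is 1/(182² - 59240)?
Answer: -1/26116 ≈ -3.8291e-5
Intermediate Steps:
1/(182² - 59240) = 1/(33124 - 59240) = 1/(-26116) = -1/26116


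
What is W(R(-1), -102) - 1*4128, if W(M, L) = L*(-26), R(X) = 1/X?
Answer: -1476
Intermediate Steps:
W(M, L) = -26*L
W(R(-1), -102) - 1*4128 = -26*(-102) - 1*4128 = 2652 - 4128 = -1476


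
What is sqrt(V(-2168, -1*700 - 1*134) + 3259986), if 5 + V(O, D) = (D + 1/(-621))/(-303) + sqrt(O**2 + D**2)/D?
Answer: sqrt(27531411302601960694 - 20252422737*sqrt(1348945))/2906073 ≈ 1805.5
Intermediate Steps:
V(O, D) = -940814/188163 - D/303 + sqrt(D**2 + O**2)/D (V(O, D) = -5 + ((D + 1/(-621))/(-303) + sqrt(O**2 + D**2)/D) = -5 + ((D - 1/621)*(-1/303) + sqrt(D**2 + O**2)/D) = -5 + ((-1/621 + D)*(-1/303) + sqrt(D**2 + O**2)/D) = -5 + ((1/188163 - D/303) + sqrt(D**2 + O**2)/D) = -5 + (1/188163 - D/303 + sqrt(D**2 + O**2)/D) = -940814/188163 - D/303 + sqrt(D**2 + O**2)/D)
sqrt(V(-2168, -1*700 - 1*134) + 3259986) = sqrt((-940814/188163 - (-1*700 - 1*134)/303 + sqrt((-1*700 - 1*134)**2 + (-2168)**2)/(-1*700 - 1*134)) + 3259986) = sqrt((-940814/188163 - (-700 - 134)/303 + sqrt((-700 - 134)**2 + 4700224)/(-700 - 134)) + 3259986) = sqrt((-940814/188163 - 1/303*(-834) + sqrt((-834)**2 + 4700224)/(-834)) + 3259986) = sqrt((-940814/188163 + 278/101 - sqrt(695556 + 4700224)/834) + 3259986) = sqrt((-940814/188163 + 278/101 - sqrt(1348945)/417) + 3259986) = sqrt((-422900/188163 - sqrt(1348945)/417) + 3259986) = sqrt(613408322818/188163 - sqrt(1348945)/417)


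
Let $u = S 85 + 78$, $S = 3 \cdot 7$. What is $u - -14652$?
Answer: $16515$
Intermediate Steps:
$S = 21$
$u = 1863$ ($u = 21 \cdot 85 + 78 = 1785 + 78 = 1863$)
$u - -14652 = 1863 - -14652 = 1863 + 14652 = 16515$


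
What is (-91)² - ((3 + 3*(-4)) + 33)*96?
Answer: 5977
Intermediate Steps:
(-91)² - ((3 + 3*(-4)) + 33)*96 = 8281 - ((3 - 12) + 33)*96 = 8281 - (-9 + 33)*96 = 8281 - 24*96 = 8281 - 1*2304 = 8281 - 2304 = 5977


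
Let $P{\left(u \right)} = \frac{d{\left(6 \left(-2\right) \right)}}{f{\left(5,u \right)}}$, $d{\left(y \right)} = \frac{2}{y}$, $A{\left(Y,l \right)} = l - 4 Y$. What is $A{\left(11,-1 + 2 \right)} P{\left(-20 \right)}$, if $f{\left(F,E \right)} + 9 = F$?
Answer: $- \frac{43}{24} \approx -1.7917$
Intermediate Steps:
$f{\left(F,E \right)} = -9 + F$
$P{\left(u \right)} = \frac{1}{24}$ ($P{\left(u \right)} = \frac{2 \frac{1}{6 \left(-2\right)}}{-9 + 5} = \frac{2 \frac{1}{-12}}{-4} = 2 \left(- \frac{1}{12}\right) \left(- \frac{1}{4}\right) = \left(- \frac{1}{6}\right) \left(- \frac{1}{4}\right) = \frac{1}{24}$)
$A{\left(11,-1 + 2 \right)} P{\left(-20 \right)} = \left(\left(-1 + 2\right) - 44\right) \frac{1}{24} = \left(1 - 44\right) \frac{1}{24} = \left(-43\right) \frac{1}{24} = - \frac{43}{24}$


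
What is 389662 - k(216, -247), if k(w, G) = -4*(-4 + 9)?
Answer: 389682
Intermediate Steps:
k(w, G) = -20 (k(w, G) = -4*5 = -20)
389662 - k(216, -247) = 389662 - 1*(-20) = 389662 + 20 = 389682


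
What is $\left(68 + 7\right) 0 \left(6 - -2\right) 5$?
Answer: $0$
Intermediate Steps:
$\left(68 + 7\right) 0 \left(6 - -2\right) 5 = 75 \cdot 0 \left(6 + 2\right) 5 = 75 \cdot 0 \cdot 8 \cdot 5 = 75 \cdot 0 \cdot 5 = 75 \cdot 0 = 0$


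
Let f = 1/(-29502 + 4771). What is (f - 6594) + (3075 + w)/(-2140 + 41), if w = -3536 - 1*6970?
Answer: -342113199224/51910369 ≈ -6590.5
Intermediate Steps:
w = -10506 (w = -3536 - 6970 = -10506)
f = -1/24731 (f = 1/(-24731) = -1/24731 ≈ -4.0435e-5)
(f - 6594) + (3075 + w)/(-2140 + 41) = (-1/24731 - 6594) + (3075 - 10506)/(-2140 + 41) = -163076215/24731 - 7431/(-2099) = -163076215/24731 - 7431*(-1/2099) = -163076215/24731 + 7431/2099 = -342113199224/51910369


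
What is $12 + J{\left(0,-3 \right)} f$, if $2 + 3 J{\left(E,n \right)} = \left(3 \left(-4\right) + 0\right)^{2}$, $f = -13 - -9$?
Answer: $- \frac{532}{3} \approx -177.33$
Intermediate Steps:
$f = -4$ ($f = -13 + 9 = -4$)
$J{\left(E,n \right)} = \frac{142}{3}$ ($J{\left(E,n \right)} = - \frac{2}{3} + \frac{\left(3 \left(-4\right) + 0\right)^{2}}{3} = - \frac{2}{3} + \frac{\left(-12 + 0\right)^{2}}{3} = - \frac{2}{3} + \frac{\left(-12\right)^{2}}{3} = - \frac{2}{3} + \frac{1}{3} \cdot 144 = - \frac{2}{3} + 48 = \frac{142}{3}$)
$12 + J{\left(0,-3 \right)} f = 12 + \frac{142}{3} \left(-4\right) = 12 - \frac{568}{3} = - \frac{532}{3}$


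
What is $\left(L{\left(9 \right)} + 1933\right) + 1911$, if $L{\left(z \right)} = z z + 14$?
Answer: $3939$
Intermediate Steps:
$L{\left(z \right)} = 14 + z^{2}$ ($L{\left(z \right)} = z^{2} + 14 = 14 + z^{2}$)
$\left(L{\left(9 \right)} + 1933\right) + 1911 = \left(\left(14 + 9^{2}\right) + 1933\right) + 1911 = \left(\left(14 + 81\right) + 1933\right) + 1911 = \left(95 + 1933\right) + 1911 = 2028 + 1911 = 3939$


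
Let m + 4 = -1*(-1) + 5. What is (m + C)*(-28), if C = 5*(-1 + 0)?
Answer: 84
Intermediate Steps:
C = -5 (C = 5*(-1) = -5)
m = 2 (m = -4 + (-1*(-1) + 5) = -4 + (1 + 5) = -4 + 6 = 2)
(m + C)*(-28) = (2 - 5)*(-28) = -3*(-28) = 84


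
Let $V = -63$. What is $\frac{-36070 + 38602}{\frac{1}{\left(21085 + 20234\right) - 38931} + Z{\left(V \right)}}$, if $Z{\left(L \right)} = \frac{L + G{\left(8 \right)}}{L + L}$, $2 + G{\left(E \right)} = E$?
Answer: $\frac{4702768}{841} \approx 5591.9$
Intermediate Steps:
$G{\left(E \right)} = -2 + E$
$Z{\left(L \right)} = \frac{6 + L}{2 L}$ ($Z{\left(L \right)} = \frac{L + \left(-2 + 8\right)}{L + L} = \frac{L + 6}{2 L} = \left(6 + L\right) \frac{1}{2 L} = \frac{6 + L}{2 L}$)
$\frac{-36070 + 38602}{\frac{1}{\left(21085 + 20234\right) - 38931} + Z{\left(V \right)}} = \frac{-36070 + 38602}{\frac{1}{\left(21085 + 20234\right) - 38931} + \frac{6 - 63}{2 \left(-63\right)}} = \frac{2532}{\frac{1}{41319 - 38931} + \frac{1}{2} \left(- \frac{1}{63}\right) \left(-57\right)} = \frac{2532}{\frac{1}{2388} + \frac{19}{42}} = \frac{2532}{\frac{2523}{5572}} = 2532 \cdot \frac{5572}{2523} = \frac{4702768}{841}$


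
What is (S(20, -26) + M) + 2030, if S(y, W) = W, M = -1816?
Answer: 188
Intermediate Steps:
(S(20, -26) + M) + 2030 = (-26 - 1816) + 2030 = -1842 + 2030 = 188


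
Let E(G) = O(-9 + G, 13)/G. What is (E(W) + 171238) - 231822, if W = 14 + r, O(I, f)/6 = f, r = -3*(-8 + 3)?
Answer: -1756858/29 ≈ -60581.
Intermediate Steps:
r = 15 (r = -3*(-5) = 15)
O(I, f) = 6*f
W = 29 (W = 14 + 15 = 29)
E(G) = 78/G (E(G) = (6*13)/G = 78/G)
(E(W) + 171238) - 231822 = (78/29 + 171238) - 231822 = 4965980/29 - 231822 = -1756858/29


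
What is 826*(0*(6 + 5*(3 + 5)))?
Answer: 0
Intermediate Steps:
826*(0*(6 + 5*(3 + 5))) = 826*(0*(6 + 5*8)) = 826*(0*(6 + 40)) = 826*(0*46) = 826*0 = 0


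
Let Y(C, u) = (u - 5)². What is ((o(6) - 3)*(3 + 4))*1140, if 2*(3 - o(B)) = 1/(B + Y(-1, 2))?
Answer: -266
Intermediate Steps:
Y(C, u) = (-5 + u)²
o(B) = 3 - 1/(2*(9 + B)) (o(B) = 3 - 1/(2*(B + (-5 + 2)²)) = 3 - 1/(2*(B + (-3)²)) = 3 - 1/(2*(B + 9)) = 3 - 1/(2*(9 + B)))
((o(6) - 3)*(3 + 4))*1140 = (((53 + 6*6)/(2*(9 + 6)) - 3)*(3 + 4))*1140 = (((½)*(53 + 36)/15 - 3)*7)*1140 = (((½)*(1/15)*89 - 3)*7)*1140 = ((89/30 - 3)*7)*1140 = -1/30*7*1140 = -7/30*1140 = -266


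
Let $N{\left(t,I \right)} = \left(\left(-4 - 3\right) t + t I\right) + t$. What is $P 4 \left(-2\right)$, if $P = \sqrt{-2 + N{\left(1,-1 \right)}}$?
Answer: $- 24 i \approx - 24.0 i$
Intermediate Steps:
$N{\left(t,I \right)} = - 6 t + I t$ ($N{\left(t,I \right)} = \left(\left(-4 - 3\right) t + I t\right) + t = \left(- 7 t + I t\right) + t = - 6 t + I t$)
$P = 3 i$ ($P = \sqrt{-2 + 1 \left(-6 - 1\right)} = \sqrt{-2 + 1 \left(-7\right)} = \sqrt{-2 - 7} = \sqrt{-9} = 3 i \approx 3.0 i$)
$P 4 \left(-2\right) = 3 i 4 \left(-2\right) = 3 i \left(-8\right) = - 24 i$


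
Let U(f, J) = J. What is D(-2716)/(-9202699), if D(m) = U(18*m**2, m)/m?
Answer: -1/9202699 ≈ -1.0866e-7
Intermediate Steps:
D(m) = 1 (D(m) = m/m = 1)
D(-2716)/(-9202699) = 1/(-9202699) = 1*(-1/9202699) = -1/9202699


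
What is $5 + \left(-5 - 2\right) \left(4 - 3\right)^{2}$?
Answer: $-2$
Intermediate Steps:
$5 + \left(-5 - 2\right) \left(4 - 3\right)^{2} = 5 + \left(-5 - 2\right) 1^{2} = 5 - 7 = -2$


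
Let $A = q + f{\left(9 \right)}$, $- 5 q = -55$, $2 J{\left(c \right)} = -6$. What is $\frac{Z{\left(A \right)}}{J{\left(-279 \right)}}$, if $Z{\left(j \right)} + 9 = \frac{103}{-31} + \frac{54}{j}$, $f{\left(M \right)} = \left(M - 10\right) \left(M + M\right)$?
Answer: $\frac{4348}{651} \approx 6.679$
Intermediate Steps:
$J{\left(c \right)} = -3$ ($J{\left(c \right)} = \frac{1}{2} \left(-6\right) = -3$)
$q = 11$ ($q = \left(- \frac{1}{5}\right) \left(-55\right) = 11$)
$f{\left(M \right)} = 2 M \left(-10 + M\right)$ ($f{\left(M \right)} = \left(-10 + M\right) 2 M = 2 M \left(-10 + M\right)$)
$A = -7$ ($A = 11 + 2 \cdot 9 \left(-10 + 9\right) = 11 + 2 \cdot 9 \left(-1\right) = 11 - 18 = -7$)
$Z{\left(j \right)} = - \frac{382}{31} + \frac{54}{j}$ ($Z{\left(j \right)} = -9 + \left(\frac{103}{-31} + \frac{54}{j}\right) = -9 + \left(103 \left(- \frac{1}{31}\right) + \frac{54}{j}\right) = -9 - \left(\frac{103}{31} - \frac{54}{j}\right) = - \frac{382}{31} + \frac{54}{j}$)
$\frac{Z{\left(A \right)}}{J{\left(-279 \right)}} = \frac{- \frac{382}{31} + \frac{54}{-7}}{-3} = \left(- \frac{382}{31} + 54 \left(- \frac{1}{7}\right)\right) \left(- \frac{1}{3}\right) = \left(- \frac{382}{31} - \frac{54}{7}\right) \left(- \frac{1}{3}\right) = \left(- \frac{4348}{217}\right) \left(- \frac{1}{3}\right) = \frac{4348}{651}$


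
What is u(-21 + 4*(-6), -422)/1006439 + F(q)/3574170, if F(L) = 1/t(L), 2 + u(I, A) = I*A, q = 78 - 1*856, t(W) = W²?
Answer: 41078409717355079/2177317969060048920 ≈ 0.018867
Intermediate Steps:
q = -778 (q = 78 - 856 = -778)
u(I, A) = -2 + A*I (u(I, A) = -2 + I*A = -2 + A*I)
F(L) = L⁻² (F(L) = 1/(L²) = L⁻²)
u(-21 + 4*(-6), -422)/1006439 + F(q)/3574170 = (-2 - 422*(-21 + 4*(-6)))/1006439 + 1/((-778)²*3574170) = (-2 - 422*(-21 - 24))*(1/1006439) + (1/605284)*(1/3574170) = (-2 - 422*(-45))*(1/1006439) + 1/2163387914280 = (-2 + 18990)*(1/1006439) + 1/2163387914280 = 18988*(1/1006439) + 1/2163387914280 = 18988/1006439 + 1/2163387914280 = 41078409717355079/2177317969060048920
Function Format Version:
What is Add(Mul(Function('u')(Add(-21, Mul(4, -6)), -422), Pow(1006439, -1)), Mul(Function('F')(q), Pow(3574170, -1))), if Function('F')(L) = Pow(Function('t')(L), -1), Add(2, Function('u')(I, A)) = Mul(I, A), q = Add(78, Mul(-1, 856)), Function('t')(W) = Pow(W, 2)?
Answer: Rational(41078409717355079, 2177317969060048920) ≈ 0.018867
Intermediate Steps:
q = -778 (q = Add(78, -856) = -778)
Function('u')(I, A) = Add(-2, Mul(A, I)) (Function('u')(I, A) = Add(-2, Mul(I, A)) = Add(-2, Mul(A, I)))
Function('F')(L) = Pow(L, -2) (Function('F')(L) = Pow(Pow(L, 2), -1) = Pow(L, -2))
Add(Mul(Function('u')(Add(-21, Mul(4, -6)), -422), Pow(1006439, -1)), Mul(Function('F')(q), Pow(3574170, -1))) = Add(Mul(Add(-2, Mul(-422, Add(-21, Mul(4, -6)))), Pow(1006439, -1)), Mul(Pow(-778, -2), Pow(3574170, -1))) = Add(Mul(Add(-2, Mul(-422, Add(-21, -24))), Rational(1, 1006439)), Mul(Rational(1, 605284), Rational(1, 3574170))) = Add(Mul(Add(-2, Mul(-422, -45)), Rational(1, 1006439)), Rational(1, 2163387914280)) = Add(Mul(Add(-2, 18990), Rational(1, 1006439)), Rational(1, 2163387914280)) = Add(Mul(18988, Rational(1, 1006439)), Rational(1, 2163387914280)) = Add(Rational(18988, 1006439), Rational(1, 2163387914280)) = Rational(41078409717355079, 2177317969060048920)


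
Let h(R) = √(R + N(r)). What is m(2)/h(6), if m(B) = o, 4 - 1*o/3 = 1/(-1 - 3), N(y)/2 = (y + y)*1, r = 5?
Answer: 51*√26/104 ≈ 2.5005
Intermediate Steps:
N(y) = 4*y (N(y) = 2*((y + y)*1) = 2*((2*y)*1) = 2*(2*y) = 4*y)
o = 51/4 (o = 12 - 3/(-1 - 3) = 12 - 3/(-4) = 12 - 3*(-¼) = 12 + ¾ = 51/4 ≈ 12.750)
m(B) = 51/4
h(R) = √(20 + R) (h(R) = √(R + 4*5) = √(R + 20) = √(20 + R))
m(2)/h(6) = (51/4)/√(20 + 6) = (51/4)/√26 = (√26/26)*(51/4) = 51*√26/104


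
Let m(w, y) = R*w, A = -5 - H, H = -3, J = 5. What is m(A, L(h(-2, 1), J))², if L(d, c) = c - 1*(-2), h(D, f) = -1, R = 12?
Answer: 576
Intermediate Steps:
L(d, c) = 2 + c (L(d, c) = c + 2 = 2 + c)
A = -2 (A = -5 - 1*(-3) = -5 + 3 = -2)
m(w, y) = 12*w
m(A, L(h(-2, 1), J))² = (12*(-2))² = (-24)² = 576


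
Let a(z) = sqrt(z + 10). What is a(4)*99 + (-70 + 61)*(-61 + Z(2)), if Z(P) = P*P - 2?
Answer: 531 + 99*sqrt(14) ≈ 901.42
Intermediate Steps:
Z(P) = -2 + P**2 (Z(P) = P**2 - 2 = -2 + P**2)
a(z) = sqrt(10 + z)
a(4)*99 + (-70 + 61)*(-61 + Z(2)) = sqrt(10 + 4)*99 + (-70 + 61)*(-61 + (-2 + 2**2)) = sqrt(14)*99 - 9*(-61 + (-2 + 4)) = 99*sqrt(14) - 9*(-61 + 2) = 99*sqrt(14) - 9*(-59) = 99*sqrt(14) + 531 = 531 + 99*sqrt(14)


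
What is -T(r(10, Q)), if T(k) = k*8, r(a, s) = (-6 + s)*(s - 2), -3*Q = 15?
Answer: -616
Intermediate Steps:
Q = -5 (Q = -⅓*15 = -5)
r(a, s) = (-6 + s)*(-2 + s)
T(k) = 8*k
-T(r(10, Q)) = -8*(12 + (-5)² - 8*(-5)) = -8*(12 + 25 + 40) = -8*77 = -1*616 = -616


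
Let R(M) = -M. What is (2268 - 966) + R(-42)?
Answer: 1344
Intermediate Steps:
(2268 - 966) + R(-42) = (2268 - 966) - 1*(-42) = 1302 + 42 = 1344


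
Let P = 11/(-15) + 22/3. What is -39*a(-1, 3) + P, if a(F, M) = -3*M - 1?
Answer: 1983/5 ≈ 396.60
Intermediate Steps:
a(F, M) = -1 - 3*M
P = 33/5 (P = 11*(-1/15) + 22*(⅓) = -11/15 + 22/3 = 33/5 ≈ 6.6000)
-39*a(-1, 3) + P = -39*(-1 - 3*3) + 33/5 = -39*(-1 - 9) + 33/5 = -39*(-10) + 33/5 = 390 + 33/5 = 1983/5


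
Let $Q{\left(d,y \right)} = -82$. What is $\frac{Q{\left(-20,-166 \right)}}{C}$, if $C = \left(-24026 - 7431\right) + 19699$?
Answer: $\frac{41}{5879} \approx 0.006974$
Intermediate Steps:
$C = -11758$ ($C = \left(-24026 - 7431\right) + 19699 = -31457 + 19699 = -11758$)
$\frac{Q{\left(-20,-166 \right)}}{C} = - \frac{82}{-11758} = \left(-82\right) \left(- \frac{1}{11758}\right) = \frac{41}{5879}$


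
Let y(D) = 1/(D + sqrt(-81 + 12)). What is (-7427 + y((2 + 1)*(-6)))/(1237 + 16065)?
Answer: -972943/2266562 - I*sqrt(69)/6799686 ≈ -0.42926 - 1.2216e-6*I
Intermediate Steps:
y(D) = 1/(D + I*sqrt(69)) (y(D) = 1/(D + sqrt(-69)) = 1/(D + I*sqrt(69)))
(-7427 + y((2 + 1)*(-6)))/(1237 + 16065) = (-7427 + 1/((2 + 1)*(-6) + I*sqrt(69)))/(1237 + 16065) = (-7427 + 1/(3*(-6) + I*sqrt(69)))/17302 = (-7427 + 1/(-18 + I*sqrt(69)))*(1/17302) = -7427/17302 + 1/(17302*(-18 + I*sqrt(69)))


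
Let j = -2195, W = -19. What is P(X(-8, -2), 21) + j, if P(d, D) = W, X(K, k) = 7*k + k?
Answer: -2214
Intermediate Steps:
X(K, k) = 8*k
P(d, D) = -19
P(X(-8, -2), 21) + j = -19 - 2195 = -2214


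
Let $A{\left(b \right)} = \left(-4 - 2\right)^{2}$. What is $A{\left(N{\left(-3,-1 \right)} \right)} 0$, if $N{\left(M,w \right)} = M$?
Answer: $0$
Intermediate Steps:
$A{\left(b \right)} = 36$ ($A{\left(b \right)} = \left(-6\right)^{2} = 36$)
$A{\left(N{\left(-3,-1 \right)} \right)} 0 = 36 \cdot 0 = 0$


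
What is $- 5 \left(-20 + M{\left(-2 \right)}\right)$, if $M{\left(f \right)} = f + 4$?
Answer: $90$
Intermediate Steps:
$M{\left(f \right)} = 4 + f$
$- 5 \left(-20 + M{\left(-2 \right)}\right) = - 5 \left(-20 + \left(4 - 2\right)\right) = - 5 \left(-20 + 2\right) = \left(-5\right) \left(-18\right) = 90$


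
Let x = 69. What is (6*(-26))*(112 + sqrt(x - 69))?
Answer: -17472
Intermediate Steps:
(6*(-26))*(112 + sqrt(x - 69)) = (6*(-26))*(112 + sqrt(69 - 69)) = -156*(112 + sqrt(0)) = -156*(112 + 0) = -156*112 = -17472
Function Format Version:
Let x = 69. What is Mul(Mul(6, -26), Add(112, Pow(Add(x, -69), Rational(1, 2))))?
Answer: -17472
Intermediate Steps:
Mul(Mul(6, -26), Add(112, Pow(Add(x, -69), Rational(1, 2)))) = Mul(Mul(6, -26), Add(112, Pow(Add(69, -69), Rational(1, 2)))) = Mul(-156, Add(112, Pow(0, Rational(1, 2)))) = Mul(-156, Add(112, 0)) = Mul(-156, 112) = -17472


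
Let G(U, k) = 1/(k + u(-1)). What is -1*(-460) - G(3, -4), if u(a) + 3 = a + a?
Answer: 4141/9 ≈ 460.11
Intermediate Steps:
u(a) = -3 + 2*a (u(a) = -3 + (a + a) = -3 + 2*a)
G(U, k) = 1/(-5 + k) (G(U, k) = 1/(k + (-3 + 2*(-1))) = 1/(k + (-3 - 2)) = 1/(k - 5) = 1/(-5 + k))
-1*(-460) - G(3, -4) = -1*(-460) - 1/(-5 - 4) = 460 - 1/(-9) = 460 - 1*(-⅑) = 460 + ⅑ = 4141/9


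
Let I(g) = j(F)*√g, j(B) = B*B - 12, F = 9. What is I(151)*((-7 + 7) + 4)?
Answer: 276*√151 ≈ 3391.5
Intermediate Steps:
j(B) = -12 + B² (j(B) = B² - 12 = -12 + B²)
I(g) = 69*√g (I(g) = (-12 + 9²)*√g = (-12 + 81)*√g = 69*√g)
I(151)*((-7 + 7) + 4) = (69*√151)*((-7 + 7) + 4) = (69*√151)*(0 + 4) = (69*√151)*4 = 276*√151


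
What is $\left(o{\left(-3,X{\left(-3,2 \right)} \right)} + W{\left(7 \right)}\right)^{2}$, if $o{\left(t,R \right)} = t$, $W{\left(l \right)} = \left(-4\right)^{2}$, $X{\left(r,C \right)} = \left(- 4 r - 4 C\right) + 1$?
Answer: $169$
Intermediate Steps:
$X{\left(r,C \right)} = 1 - 4 C - 4 r$ ($X{\left(r,C \right)} = \left(- 4 C - 4 r\right) + 1 = 1 - 4 C - 4 r$)
$W{\left(l \right)} = 16$
$\left(o{\left(-3,X{\left(-3,2 \right)} \right)} + W{\left(7 \right)}\right)^{2} = \left(-3 + 16\right)^{2} = 13^{2} = 169$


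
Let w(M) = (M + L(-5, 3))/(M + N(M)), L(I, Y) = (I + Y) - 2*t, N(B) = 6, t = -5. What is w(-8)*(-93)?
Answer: 0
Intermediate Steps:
L(I, Y) = 10 + I + Y (L(I, Y) = (I + Y) - 2*(-5) = (I + Y) + 10 = 10 + I + Y)
w(M) = (8 + M)/(6 + M) (w(M) = (M + (10 - 5 + 3))/(M + 6) = (M + 8)/(6 + M) = (8 + M)/(6 + M))
w(-8)*(-93) = ((8 - 8)/(6 - 8))*(-93) = (0/(-2))*(-93) = -½*0*(-93) = 0*(-93) = 0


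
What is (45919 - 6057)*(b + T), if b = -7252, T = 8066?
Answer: 32447668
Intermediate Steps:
(45919 - 6057)*(b + T) = (45919 - 6057)*(-7252 + 8066) = 39862*814 = 32447668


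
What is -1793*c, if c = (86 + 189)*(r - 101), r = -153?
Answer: 125241050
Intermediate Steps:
c = -69850 (c = (86 + 189)*(-153 - 101) = 275*(-254) = -69850)
-1793*c = -1793*(-69850) = 125241050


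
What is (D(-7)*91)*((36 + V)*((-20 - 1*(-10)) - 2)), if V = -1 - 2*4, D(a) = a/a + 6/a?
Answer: -4212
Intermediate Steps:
D(a) = 1 + 6/a
V = -9 (V = -1 - 8 = -9)
(D(-7)*91)*((36 + V)*((-20 - 1*(-10)) - 2)) = (((6 - 7)/(-7))*91)*((36 - 9)*((-20 - 1*(-10)) - 2)) = (-1/7*(-1)*91)*(27*((-20 + 10) - 2)) = ((1/7)*91)*(27*(-10 - 2)) = 13*(27*(-12)) = 13*(-324) = -4212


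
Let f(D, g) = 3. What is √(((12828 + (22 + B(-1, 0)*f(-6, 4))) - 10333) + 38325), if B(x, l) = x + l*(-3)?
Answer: √40839 ≈ 202.09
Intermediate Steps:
B(x, l) = x - 3*l
√(((12828 + (22 + B(-1, 0)*f(-6, 4))) - 10333) + 38325) = √(((12828 + (22 + (-1 - 3*0)*3)) - 10333) + 38325) = √(((12828 + (22 + (-1 + 0)*3)) - 10333) + 38325) = √(((12828 + (22 - 1*3)) - 10333) + 38325) = √(((12828 + (22 - 3)) - 10333) + 38325) = √(((12828 + 19) - 10333) + 38325) = √((12847 - 10333) + 38325) = √(2514 + 38325) = √40839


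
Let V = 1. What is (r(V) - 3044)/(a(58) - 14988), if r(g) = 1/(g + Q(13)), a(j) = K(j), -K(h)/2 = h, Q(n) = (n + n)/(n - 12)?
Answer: 1393/6912 ≈ 0.20153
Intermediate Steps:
Q(n) = 2*n/(-12 + n) (Q(n) = (2*n)/(-12 + n) = 2*n/(-12 + n))
K(h) = -2*h
a(j) = -2*j
r(g) = 1/(26 + g) (r(g) = 1/(g + 2*13/(-12 + 13)) = 1/(g + 2*13/1) = 1/(g + 2*13*1) = 1/(g + 26) = 1/(26 + g))
(r(V) - 3044)/(a(58) - 14988) = (1/(26 + 1) - 3044)/(-2*58 - 14988) = (1/27 - 3044)/(-116 - 14988) = (1/27 - 3044)/(-15104) = -82187/27*(-1/15104) = 1393/6912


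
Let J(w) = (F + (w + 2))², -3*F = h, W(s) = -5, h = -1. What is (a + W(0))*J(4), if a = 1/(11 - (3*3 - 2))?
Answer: -6859/36 ≈ -190.53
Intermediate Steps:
F = ⅓ (F = -⅓*(-1) = ⅓ ≈ 0.33333)
a = ¼ (a = 1/(11 - (9 - 2)) = 1/(11 - 1*7) = 1/(11 - 7) = 1/4 = ¼ ≈ 0.25000)
J(w) = (7/3 + w)² (J(w) = (⅓ + (w + 2))² = (⅓ + (2 + w))² = (7/3 + w)²)
(a + W(0))*J(4) = (¼ - 5)*((7 + 3*4)²/9) = -19*(7 + 12)²/36 = -19*19²/36 = -19*361/36 = -19/4*361/9 = -6859/36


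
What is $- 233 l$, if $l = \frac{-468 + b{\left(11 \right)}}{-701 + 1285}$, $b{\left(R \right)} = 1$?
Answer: $\frac{108811}{584} \approx 186.32$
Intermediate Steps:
$l = - \frac{467}{584}$ ($l = \frac{-468 + 1}{-701 + 1285} = - \frac{467}{584} \approx -0.79966$)
$- 233 l = \left(-233\right) \left(- \frac{467}{584}\right) = \frac{108811}{584}$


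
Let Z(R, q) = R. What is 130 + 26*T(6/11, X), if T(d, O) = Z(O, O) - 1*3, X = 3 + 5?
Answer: 260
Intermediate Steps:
X = 8
T(d, O) = -3 + O (T(d, O) = O - 1*3 = O - 3 = -3 + O)
130 + 26*T(6/11, X) = 130 + 26*(-3 + 8) = 130 + 26*5 = 130 + 130 = 260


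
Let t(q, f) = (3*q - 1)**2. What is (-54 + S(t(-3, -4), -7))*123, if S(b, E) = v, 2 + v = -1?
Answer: -7011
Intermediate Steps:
v = -3 (v = -2 - 1 = -3)
t(q, f) = (-1 + 3*q)**2
S(b, E) = -3
(-54 + S(t(-3, -4), -7))*123 = (-54 - 3)*123 = -57*123 = -7011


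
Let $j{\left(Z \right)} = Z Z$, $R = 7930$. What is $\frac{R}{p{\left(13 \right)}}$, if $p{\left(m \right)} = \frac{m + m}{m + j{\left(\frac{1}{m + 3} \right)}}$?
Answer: $\frac{1015345}{256} \approx 3966.2$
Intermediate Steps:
$j{\left(Z \right)} = Z^{2}$
$p{\left(m \right)} = \frac{2 m}{m + \frac{1}{\left(3 + m\right)^{2}}}$ ($p{\left(m \right)} = \frac{m + m}{m + \left(\frac{1}{m + 3}\right)^{2}} = \frac{2 m}{m + \left(\frac{1}{3 + m}\right)^{2}} = \frac{2 m}{m + \frac{1}{\left(3 + m\right)^{2}}}$)
$\frac{R}{p{\left(13 \right)}} = \frac{7930}{2 \cdot 13 \frac{1}{1 + 13 \left(3 + 13\right)^{2}} \left(3 + 13\right)^{2}} = \frac{7930}{2 \cdot 13 \frac{1}{1 + 13 \cdot 16^{2}} \cdot 16^{2}} = \frac{7930}{2 \cdot 13 \frac{1}{1 + 13 \cdot 256} \cdot 256} = \frac{7930}{2 \cdot 13 \frac{1}{1 + 3328} \cdot 256} = \frac{7930}{2 \cdot 13 \cdot \frac{1}{3329} \cdot 256} = \frac{7930}{\frac{6656}{3329}} = 7930 \cdot \frac{3329}{6656} = \frac{1015345}{256}$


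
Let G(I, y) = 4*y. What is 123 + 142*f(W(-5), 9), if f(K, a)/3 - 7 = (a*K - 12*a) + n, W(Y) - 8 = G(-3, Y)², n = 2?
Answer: 1522221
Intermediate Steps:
W(Y) = 8 + 16*Y² (W(Y) = 8 + (4*Y)² = 8 + 16*Y²)
f(K, a) = 27 - 36*a + 3*K*a (f(K, a) = 21 + 3*((a*K - 12*a) + 2) = 21 + 3*((K*a - 12*a) + 2) = 21 + 3*((-12*a + K*a) + 2) = 21 + 3*(2 - 12*a + K*a) = 21 + (6 - 36*a + 3*K*a) = 27 - 36*a + 3*K*a)
123 + 142*f(W(-5), 9) = 123 + 142*(27 - 36*9 + 3*(8 + 16*(-5)²)*9) = 123 + 142*(27 - 324 + 3*(8 + 16*25)*9) = 123 + 142*(27 - 324 + 3*(8 + 400)*9) = 123 + 142*(27 - 324 + 3*408*9) = 123 + 142*(27 - 324 + 11016) = 123 + 142*10719 = 123 + 1522098 = 1522221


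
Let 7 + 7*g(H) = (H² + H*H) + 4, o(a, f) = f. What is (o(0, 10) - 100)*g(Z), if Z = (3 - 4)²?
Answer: 90/7 ≈ 12.857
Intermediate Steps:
Z = 1 (Z = (-1)² = 1)
g(H) = -3/7 + 2*H²/7 (g(H) = -1 + ((H² + H*H) + 4)/7 = -1 + ((H² + H²) + 4)/7 = -1 + (2*H² + 4)/7 = -1 + (4 + 2*H²)/7 = -1 + (4/7 + 2*H²/7) = -3/7 + 2*H²/7)
(o(0, 10) - 100)*g(Z) = (10 - 100)*(-3/7 + (2/7)*1²) = -90*(-3/7 + (2/7)*1) = -90*(-3/7 + 2/7) = -90*(-⅐) = 90/7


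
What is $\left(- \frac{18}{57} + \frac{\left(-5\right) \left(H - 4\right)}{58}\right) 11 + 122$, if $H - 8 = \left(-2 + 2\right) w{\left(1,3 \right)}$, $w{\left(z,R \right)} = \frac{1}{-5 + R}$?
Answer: $\frac{63218}{551} \approx 114.73$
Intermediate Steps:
$H = 8$ ($H = 8 + \frac{-2 + 2}{-5 + 3} = 8 + \frac{0}{-2} = 8 + 0 \left(- \frac{1}{2}\right) = 8 + 0 = 8$)
$\left(- \frac{18}{57} + \frac{\left(-5\right) \left(H - 4\right)}{58}\right) 11 + 122 = \left(- \frac{18}{57} + \frac{\left(-5\right) \left(8 - 4\right)}{58}\right) 11 + 122 = \left(\left(-18\right) \frac{1}{57} + \left(-5\right) 4 \cdot \frac{1}{58}\right) 11 + 122 = \left(- \frac{6}{19} - \frac{10}{29}\right) 11 + 122 = \left(- \frac{364}{551}\right) 11 + 122 = - \frac{4004}{551} + 122 = \frac{63218}{551}$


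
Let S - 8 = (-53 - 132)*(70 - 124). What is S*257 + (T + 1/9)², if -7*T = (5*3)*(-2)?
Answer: 10198366663/3969 ≈ 2.5695e+6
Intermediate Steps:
T = 30/7 (T = -5*3*(-2)/7 = -15*(-2)/7 = -⅐*(-30) = 30/7 ≈ 4.2857)
S = 9998 (S = 8 + (-53 - 132)*(70 - 124) = 8 - 185*(-54) = 8 + 9990 = 9998)
S*257 + (T + 1/9)² = 9998*257 + (30/7 + 1/9)² = 2569486 + (30/7 + ⅑)² = 2569486 + (277/63)² = 2569486 + 76729/3969 = 10198366663/3969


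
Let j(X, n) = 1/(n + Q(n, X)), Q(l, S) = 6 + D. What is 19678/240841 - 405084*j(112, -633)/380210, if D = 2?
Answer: 2386834286572/28615673940625 ≈ 0.083410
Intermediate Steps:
Q(l, S) = 8 (Q(l, S) = 6 + 2 = 8)
j(X, n) = 1/(8 + n) (j(X, n) = 1/(n + 8) = 1/(8 + n))
19678/240841 - 405084*j(112, -633)/380210 = 19678/240841 - 405084/(8 - 633)/380210 = 19678*(1/240841) - 405084/(-625)*(1/380210) = 19678/240841 - 405084/(1/(-1/625))*(1/380210) = 19678/240841 - 405084/(-625)*(1/380210) = 19678/240841 - 405084*(-1/625)*(1/380210) = 19678/240841 + (405084/625)*(1/380210) = 19678/240841 + 202542/118815625 = 2386834286572/28615673940625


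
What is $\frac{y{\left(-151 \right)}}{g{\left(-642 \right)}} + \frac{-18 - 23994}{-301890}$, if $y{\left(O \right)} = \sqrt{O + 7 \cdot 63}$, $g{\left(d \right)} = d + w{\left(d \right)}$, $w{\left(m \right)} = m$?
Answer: $\frac{138}{1735} - \frac{\sqrt{290}}{1284} \approx 0.066276$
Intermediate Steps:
$g{\left(d \right)} = 2 d$ ($g{\left(d \right)} = d + d = 2 d$)
$y{\left(O \right)} = \sqrt{441 + O}$ ($y{\left(O \right)} = \sqrt{O + 441} = \sqrt{441 + O}$)
$\frac{y{\left(-151 \right)}}{g{\left(-642 \right)}} + \frac{-18 - 23994}{-301890} = \frac{\sqrt{441 - 151}}{2 \left(-642\right)} + \frac{-18 - 23994}{-301890} = \frac{\sqrt{290}}{-1284} + \left(-18 - 23994\right) \left(- \frac{1}{301890}\right) = \sqrt{290} \left(- \frac{1}{1284}\right) - - \frac{138}{1735} = - \frac{\sqrt{290}}{1284} + \frac{138}{1735} = \frac{138}{1735} - \frac{\sqrt{290}}{1284}$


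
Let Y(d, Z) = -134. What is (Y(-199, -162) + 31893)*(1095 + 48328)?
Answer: 1569625057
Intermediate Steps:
(Y(-199, -162) + 31893)*(1095 + 48328) = (-134 + 31893)*(1095 + 48328) = 31759*49423 = 1569625057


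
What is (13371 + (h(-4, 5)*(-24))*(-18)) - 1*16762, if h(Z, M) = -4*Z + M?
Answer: 5681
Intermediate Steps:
h(Z, M) = M - 4*Z
(13371 + (h(-4, 5)*(-24))*(-18)) - 1*16762 = (13371 + ((5 - 4*(-4))*(-24))*(-18)) - 1*16762 = (13371 + ((5 + 16)*(-24))*(-18)) - 16762 = (13371 + (21*(-24))*(-18)) - 16762 = (13371 - 504*(-18)) - 16762 = (13371 + 9072) - 16762 = 22443 - 16762 = 5681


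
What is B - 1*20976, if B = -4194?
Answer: -25170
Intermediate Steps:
B - 1*20976 = -4194 - 1*20976 = -4194 - 20976 = -25170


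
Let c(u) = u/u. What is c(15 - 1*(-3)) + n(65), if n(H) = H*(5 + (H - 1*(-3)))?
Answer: 4746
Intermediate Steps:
c(u) = 1
n(H) = H*(8 + H) (n(H) = H*(5 + (H + 3)) = H*(5 + (3 + H)) = H*(8 + H))
c(15 - 1*(-3)) + n(65) = 1 + 65*(8 + 65) = 1 + 65*73 = 1 + 4745 = 4746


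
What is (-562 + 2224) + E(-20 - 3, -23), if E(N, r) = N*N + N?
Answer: 2168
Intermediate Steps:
E(N, r) = N + N**2 (E(N, r) = N**2 + N = N + N**2)
(-562 + 2224) + E(-20 - 3, -23) = (-562 + 2224) + (-20 - 3)*(1 + (-20 - 3)) = 1662 - 23*(1 - 23) = 1662 - 23*(-22) = 1662 + 506 = 2168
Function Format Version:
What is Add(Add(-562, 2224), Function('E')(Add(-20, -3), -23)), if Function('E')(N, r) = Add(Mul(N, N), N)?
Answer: 2168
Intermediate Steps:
Function('E')(N, r) = Add(N, Pow(N, 2)) (Function('E')(N, r) = Add(Pow(N, 2), N) = Add(N, Pow(N, 2)))
Add(Add(-562, 2224), Function('E')(Add(-20, -3), -23)) = Add(Add(-562, 2224), Mul(Add(-20, -3), Add(1, Add(-20, -3)))) = Add(1662, Mul(-23, Add(1, -23))) = Add(1662, Mul(-23, -22)) = Add(1662, 506) = 2168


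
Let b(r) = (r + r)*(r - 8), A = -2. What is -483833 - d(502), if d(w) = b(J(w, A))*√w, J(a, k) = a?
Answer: -483833 - 495976*√502 ≈ -1.1596e+7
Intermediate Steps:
b(r) = 2*r*(-8 + r) (b(r) = (2*r)*(-8 + r) = 2*r*(-8 + r))
d(w) = 2*w^(3/2)*(-8 + w) (d(w) = (2*w*(-8 + w))*√w = 2*w^(3/2)*(-8 + w))
-483833 - d(502) = -483833 - 2*502^(3/2)*(-8 + 502) = -483833 - 2*502*√502*494 = -483833 - 495976*√502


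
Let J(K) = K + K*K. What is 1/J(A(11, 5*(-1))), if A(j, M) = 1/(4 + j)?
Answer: 225/16 ≈ 14.063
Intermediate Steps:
J(K) = K + K**2
1/J(A(11, 5*(-1))) = 1/((1 + 1/(4 + 11))/(4 + 11)) = 1/((1 + 1/15)/15) = 1/((1/15)*(16/15)) = 1/(16/225) = 225/16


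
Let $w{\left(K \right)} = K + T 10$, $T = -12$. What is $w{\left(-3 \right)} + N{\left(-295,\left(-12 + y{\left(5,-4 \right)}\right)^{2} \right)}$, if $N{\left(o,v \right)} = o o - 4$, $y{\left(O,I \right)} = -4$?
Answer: $86898$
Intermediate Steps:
$w{\left(K \right)} = -120 + K$ ($w{\left(K \right)} = K - 120 = -120 + K$)
$N{\left(o,v \right)} = -4 + o^{2}$ ($N{\left(o,v \right)} = o^{2} - 4 = -4 + o^{2}$)
$w{\left(-3 \right)} + N{\left(-295,\left(-12 + y{\left(5,-4 \right)}\right)^{2} \right)} = \left(-120 - 3\right) - \left(4 - \left(-295\right)^{2}\right) = -123 + \left(-4 + 87025\right) = -123 + 87021 = 86898$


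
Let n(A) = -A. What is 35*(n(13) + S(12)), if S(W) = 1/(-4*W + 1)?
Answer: -21420/47 ≈ -455.74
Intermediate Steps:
S(W) = 1/(1 - 4*W)
35*(n(13) + S(12)) = 35*(-1*13 - 1/(-1 + 4*12)) = 35*(-13 - 1/(-1 + 48)) = 35*(-13 - 1/47) = 35*(-612/47) = -21420/47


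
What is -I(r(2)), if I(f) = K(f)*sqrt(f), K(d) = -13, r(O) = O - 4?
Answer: 13*I*sqrt(2) ≈ 18.385*I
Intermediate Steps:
r(O) = -4 + O
I(f) = -13*sqrt(f)
-I(r(2)) = -(-13)*sqrt(-4 + 2) = -(-13)*sqrt(-2) = -(-13)*I*sqrt(2) = 13*I*sqrt(2)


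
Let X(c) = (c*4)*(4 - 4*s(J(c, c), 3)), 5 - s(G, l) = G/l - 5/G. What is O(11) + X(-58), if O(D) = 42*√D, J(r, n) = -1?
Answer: -1856/3 + 42*√11 ≈ -479.37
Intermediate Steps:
s(G, l) = 5 + 5/G - G/l (s(G, l) = 5 - (G/l - 5/G) = 5 - (-5/G + G/l) = 5 + (5/G - G/l) = 5 + 5/G - G/l)
X(c) = 32*c/3 (X(c) = (c*4)*(4 - 4*(5 + 5/(-1) - 1*(-1)/3)) = (4*c)*(4 - 4*(5 + 5*(-1) - 1*(-1)*⅓)) = (4*c)*(4 - 4*(5 - 5 + ⅓)) = (4*c)*(4 - 4*⅓) = (4*c)*(4 - 4/3) = (4*c)*(8/3) = 32*c/3)
O(11) + X(-58) = 42*√11 + (32/3)*(-58) = 42*√11 - 1856/3 = -1856/3 + 42*√11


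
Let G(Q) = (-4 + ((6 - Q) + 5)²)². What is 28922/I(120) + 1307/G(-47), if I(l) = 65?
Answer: 65303579231/146764800 ≈ 444.95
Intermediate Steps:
G(Q) = (-4 + (11 - Q)²)²
28922/I(120) + 1307/G(-47) = 28922/65 + 1307/((-4 + (-11 - 47)²)²) = 28922*(1/65) + 1307/((-4 + (-58)²)²) = 28922/65 + 1307/((-4 + 3364)²) = 28922/65 + 1307/(3360²) = 28922/65 + 1307/11289600 = 65303579231/146764800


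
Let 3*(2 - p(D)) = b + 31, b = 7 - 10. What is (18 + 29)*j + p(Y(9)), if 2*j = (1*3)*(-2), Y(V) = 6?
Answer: -445/3 ≈ -148.33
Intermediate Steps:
b = -3
j = -3 (j = ((1*3)*(-2))/2 = (3*(-2))/2 = (½)*(-6) = -3)
p(D) = -22/3 (p(D) = 2 - (-3 + 31)/3 = 2 - ⅓*28 = 2 - 28/3 = -22/3)
(18 + 29)*j + p(Y(9)) = (18 + 29)*(-3) - 22/3 = 47*(-3) - 22/3 = -141 - 22/3 = -445/3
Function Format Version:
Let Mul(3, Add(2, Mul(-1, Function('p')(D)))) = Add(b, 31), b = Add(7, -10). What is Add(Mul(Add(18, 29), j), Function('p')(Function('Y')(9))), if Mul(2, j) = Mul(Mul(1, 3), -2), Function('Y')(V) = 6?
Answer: Rational(-445, 3) ≈ -148.33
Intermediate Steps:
b = -3
j = -3 (j = Mul(Rational(1, 2), Mul(Mul(1, 3), -2)) = Mul(Rational(1, 2), Mul(3, -2)) = Mul(Rational(1, 2), -6) = -3)
Function('p')(D) = Rational(-22, 3) (Function('p')(D) = Add(2, Mul(Rational(-1, 3), Add(-3, 31))) = Add(2, Mul(Rational(-1, 3), 28)) = Add(2, Rational(-28, 3)) = Rational(-22, 3))
Add(Mul(Add(18, 29), j), Function('p')(Function('Y')(9))) = Add(Mul(Add(18, 29), -3), Rational(-22, 3)) = Add(Mul(47, -3), Rational(-22, 3)) = Add(-141, Rational(-22, 3)) = Rational(-445, 3)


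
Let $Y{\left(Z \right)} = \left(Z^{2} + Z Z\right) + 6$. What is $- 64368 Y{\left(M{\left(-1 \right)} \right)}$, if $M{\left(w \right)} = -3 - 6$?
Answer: $-10813824$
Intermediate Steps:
$M{\left(w \right)} = -9$ ($M{\left(w \right)} = -3 - 6 = -9$)
$Y{\left(Z \right)} = 6 + 2 Z^{2}$ ($Y{\left(Z \right)} = \left(Z^{2} + Z^{2}\right) + 6 = 2 Z^{2} + 6 = 6 + 2 Z^{2}$)
$- 64368 Y{\left(M{\left(-1 \right)} \right)} = - 64368 \left(6 + 2 \left(-9\right)^{2}\right) = - 64368 \left(6 + 2 \cdot 81\right) = - 64368 \left(6 + 162\right) = \left(-64368\right) 168 = -10813824$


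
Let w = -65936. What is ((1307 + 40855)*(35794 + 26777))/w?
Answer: -1319059251/32968 ≈ -40010.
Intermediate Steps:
((1307 + 40855)*(35794 + 26777))/w = ((1307 + 40855)*(35794 + 26777))/(-65936) = (42162*62571)*(-1/65936) = 2638118502*(-1/65936) = -1319059251/32968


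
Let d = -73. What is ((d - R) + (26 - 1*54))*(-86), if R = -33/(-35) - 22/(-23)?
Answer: 7123724/805 ≈ 8849.3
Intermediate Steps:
R = 1529/805 (R = -33*(-1/35) - 22*(-1/23) = 33/35 + 22/23 = 1529/805 ≈ 1.8994)
((d - R) + (26 - 1*54))*(-86) = ((-73 - 1*1529/805) + (26 - 1*54))*(-86) = ((-73 - 1529/805) + (26 - 54))*(-86) = (-60294/805 - 28)*(-86) = -82834/805*(-86) = 7123724/805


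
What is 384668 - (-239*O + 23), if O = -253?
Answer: 324178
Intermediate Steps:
384668 - (-239*O + 23) = 384668 - (-239*(-253) + 23) = 384668 - (60467 + 23) = 384668 - 1*60490 = 384668 - 60490 = 324178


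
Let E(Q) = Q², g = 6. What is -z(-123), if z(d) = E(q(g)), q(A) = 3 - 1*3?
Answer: 0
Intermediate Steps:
q(A) = 0 (q(A) = 3 - 3 = 0)
z(d) = 0 (z(d) = 0² = 0)
-z(-123) = -1*0 = 0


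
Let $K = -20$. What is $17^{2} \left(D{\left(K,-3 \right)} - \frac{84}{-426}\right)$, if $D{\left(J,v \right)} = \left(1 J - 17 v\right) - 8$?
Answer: $\frac{475983}{71} \approx 6704.0$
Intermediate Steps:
$D{\left(J,v \right)} = -8 + J - 17 v$ ($D{\left(J,v \right)} = \left(J - 17 v\right) - 8 = -8 + J - 17 v$)
$17^{2} \left(D{\left(K,-3 \right)} - \frac{84}{-426}\right) = 17^{2} \left(\left(-8 - 20 - -51\right) - \frac{84}{-426}\right) = 289 \left(\left(-8 - 20 + 51\right) - - \frac{14}{71}\right) = 289 \left(23 + \frac{14}{71}\right) = 289 \cdot \frac{1647}{71} = \frac{475983}{71}$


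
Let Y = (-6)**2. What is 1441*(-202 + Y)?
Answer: -239206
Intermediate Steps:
Y = 36
1441*(-202 + Y) = 1441*(-202 + 36) = 1441*(-166) = -239206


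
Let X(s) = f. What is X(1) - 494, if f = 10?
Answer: -484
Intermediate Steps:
X(s) = 10
X(1) - 494 = 10 - 494 = -484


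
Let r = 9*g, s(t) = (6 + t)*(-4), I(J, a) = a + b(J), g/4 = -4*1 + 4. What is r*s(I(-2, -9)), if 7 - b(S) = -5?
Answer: 0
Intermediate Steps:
g = 0 (g = 4*(-4*1 + 4) = 4*(-4 + 4) = 4*0 = 0)
b(S) = 12 (b(S) = 7 - 1*(-5) = 7 + 5 = 12)
I(J, a) = 12 + a (I(J, a) = a + 12 = 12 + a)
s(t) = -24 - 4*t
r = 0 (r = 9*0 = 0)
r*s(I(-2, -9)) = 0*(-24 - 4*(12 - 9)) = 0*(-24 - 4*3) = 0*(-24 - 12) = 0*(-36) = 0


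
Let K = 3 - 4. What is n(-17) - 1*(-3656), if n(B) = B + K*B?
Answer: 3656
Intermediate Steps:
K = -1
n(B) = 0 (n(B) = B - B = 0)
n(-17) - 1*(-3656) = 0 - 1*(-3656) = 0 + 3656 = 3656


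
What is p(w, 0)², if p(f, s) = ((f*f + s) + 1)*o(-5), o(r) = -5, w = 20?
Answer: 4020025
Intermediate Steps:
p(f, s) = -5 - 5*s - 5*f² (p(f, s) = ((f*f + s) + 1)*(-5) = ((f² + s) + 1)*(-5) = ((s + f²) + 1)*(-5) = (1 + s + f²)*(-5) = -5 - 5*s - 5*f²)
p(w, 0)² = (-5 - 5*0 - 5*20²)² = (-5 + 0 - 5*400)² = (-5 + 0 - 2000)² = (-2005)² = 4020025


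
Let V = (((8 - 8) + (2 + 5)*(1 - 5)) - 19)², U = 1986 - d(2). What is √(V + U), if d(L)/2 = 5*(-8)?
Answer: 15*√19 ≈ 65.384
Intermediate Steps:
d(L) = -80 (d(L) = 2*(5*(-8)) = 2*(-40) = -80)
U = 2066 (U = 1986 - 1*(-80) = 1986 + 80 = 2066)
V = 2209 (V = ((0 + 7*(-4)) - 19)² = ((0 - 28) - 19)² = (-28 - 19)² = (-47)² = 2209)
√(V + U) = √(2209 + 2066) = √4275 = 15*√19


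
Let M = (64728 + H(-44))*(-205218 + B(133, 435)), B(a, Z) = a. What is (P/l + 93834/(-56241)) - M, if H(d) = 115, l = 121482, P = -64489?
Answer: 3365101744301223899/253047006 ≈ 1.3298e+10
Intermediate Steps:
M = -13298326655 (M = (64728 + 115)*(-205218 + 133) = 64843*(-205085) = -13298326655)
(P/l + 93834/(-56241)) - M = (-64489/121482 + 93834/(-56241)) - 1*(-13298326655) = (-64489*1/121482 + 93834*(-1/56241)) + 13298326655 = (-64489/121482 - 10426/6249) + 13298326655 = -556521031/253047006 + 13298326655 = 3365101744301223899/253047006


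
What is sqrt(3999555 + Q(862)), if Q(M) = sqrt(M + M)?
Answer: sqrt(3999555 + 2*sqrt(431)) ≈ 1999.9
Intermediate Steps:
Q(M) = sqrt(2)*sqrt(M) (Q(M) = sqrt(2*M) = sqrt(2)*sqrt(M))
sqrt(3999555 + Q(862)) = sqrt(3999555 + sqrt(2)*sqrt(862)) = sqrt(3999555 + 2*sqrt(431))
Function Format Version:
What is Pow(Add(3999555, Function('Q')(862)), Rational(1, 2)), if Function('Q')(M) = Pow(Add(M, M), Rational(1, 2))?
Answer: Pow(Add(3999555, Mul(2, Pow(431, Rational(1, 2)))), Rational(1, 2)) ≈ 1999.9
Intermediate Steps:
Function('Q')(M) = Mul(Pow(2, Rational(1, 2)), Pow(M, Rational(1, 2))) (Function('Q')(M) = Pow(Mul(2, M), Rational(1, 2)) = Mul(Pow(2, Rational(1, 2)), Pow(M, Rational(1, 2))))
Pow(Add(3999555, Function('Q')(862)), Rational(1, 2)) = Pow(Add(3999555, Mul(Pow(2, Rational(1, 2)), Pow(862, Rational(1, 2)))), Rational(1, 2)) = Pow(Add(3999555, Mul(2, Pow(431, Rational(1, 2)))), Rational(1, 2))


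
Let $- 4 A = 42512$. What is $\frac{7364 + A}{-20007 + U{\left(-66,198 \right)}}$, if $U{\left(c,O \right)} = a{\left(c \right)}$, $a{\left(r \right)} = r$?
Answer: $\frac{1088}{6691} \approx 0.16261$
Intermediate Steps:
$A = -10628$ ($A = \left(- \frac{1}{4}\right) 42512 = -10628$)
$U{\left(c,O \right)} = c$
$\frac{7364 + A}{-20007 + U{\left(-66,198 \right)}} = \frac{7364 - 10628}{-20007 - 66} = - \frac{3264}{-20073} = \left(-3264\right) \left(- \frac{1}{20073}\right) = \frac{1088}{6691}$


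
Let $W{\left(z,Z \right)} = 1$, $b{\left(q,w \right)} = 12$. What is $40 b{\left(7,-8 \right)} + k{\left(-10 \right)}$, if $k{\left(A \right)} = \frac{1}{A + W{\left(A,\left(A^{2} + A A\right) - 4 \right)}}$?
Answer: $\frac{4319}{9} \approx 479.89$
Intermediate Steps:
$k{\left(A \right)} = \frac{1}{1 + A}$ ($k{\left(A \right)} = \frac{1}{A + 1} = \frac{1}{1 + A}$)
$40 b{\left(7,-8 \right)} + k{\left(-10 \right)} = 40 \cdot 12 + \frac{1}{1 - 10} = 480 + \frac{1}{-9} = 480 - \frac{1}{9} = \frac{4319}{9}$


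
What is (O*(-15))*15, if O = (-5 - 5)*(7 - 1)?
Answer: 13500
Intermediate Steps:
O = -60 (O = -10*6 = -60)
(O*(-15))*15 = -60*(-15)*15 = 900*15 = 13500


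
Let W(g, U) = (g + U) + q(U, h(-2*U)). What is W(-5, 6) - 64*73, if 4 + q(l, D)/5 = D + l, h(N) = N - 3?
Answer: -4736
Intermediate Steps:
h(N) = -3 + N
q(l, D) = -20 + 5*D + 5*l (q(l, D) = -20 + 5*(D + l) = -20 + (5*D + 5*l) = -20 + 5*D + 5*l)
W(g, U) = -35 + g - 4*U (W(g, U) = (g + U) + (-20 + 5*(-3 - 2*U) + 5*U) = (U + g) + (-20 + (-15 - 10*U) + 5*U) = (U + g) + (-35 - 5*U) = -35 + g - 4*U)
W(-5, 6) - 64*73 = (-35 - 5 - 4*6) - 64*73 = (-35 - 5 - 24) - 4672 = -64 - 4672 = -4736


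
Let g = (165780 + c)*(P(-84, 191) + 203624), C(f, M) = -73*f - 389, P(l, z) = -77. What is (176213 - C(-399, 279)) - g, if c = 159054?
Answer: -66118838723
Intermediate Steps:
C(f, M) = -389 - 73*f
g = 66118986198 (g = (165780 + 159054)*(-77 + 203624) = 324834*203547 = 66118986198)
(176213 - C(-399, 279)) - g = (176213 - (-389 - 73*(-399))) - 1*66118986198 = (176213 - (-389 + 29127)) - 66118986198 = (176213 - 1*28738) - 66118986198 = (176213 - 28738) - 66118986198 = 147475 - 66118986198 = -66118838723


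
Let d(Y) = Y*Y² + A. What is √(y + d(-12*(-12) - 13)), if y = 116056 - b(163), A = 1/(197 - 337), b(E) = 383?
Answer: √11582443565/70 ≈ 1537.5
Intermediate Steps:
A = -1/140 (A = 1/(-140) = -1/140 ≈ -0.0071429)
d(Y) = -1/140 + Y³ (d(Y) = Y*Y² - 1/140 = Y³ - 1/140 = -1/140 + Y³)
y = 115673 (y = 116056 - 1*383 = 116056 - 383 = 115673)
√(y + d(-12*(-12) - 13)) = √(115673 + (-1/140 + (-12*(-12) - 13)³)) = √(115673 + (-1/140 + (144 - 13)³)) = √(115673 + (-1/140 + 131³)) = √(115673 + (-1/140 + 2248091)) = √(115673 + 314732739/140) = √(330926959/140) = √11582443565/70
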